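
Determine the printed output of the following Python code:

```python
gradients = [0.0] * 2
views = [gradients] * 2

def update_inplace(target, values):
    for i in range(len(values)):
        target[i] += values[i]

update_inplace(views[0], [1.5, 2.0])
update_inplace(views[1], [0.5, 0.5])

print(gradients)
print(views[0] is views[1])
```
[2.0, 2.5]
True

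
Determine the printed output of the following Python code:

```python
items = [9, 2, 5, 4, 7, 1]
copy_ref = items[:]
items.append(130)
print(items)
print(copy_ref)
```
[9, 2, 5, 4, 7, 1, 130]
[9, 2, 5, 4, 7, 1]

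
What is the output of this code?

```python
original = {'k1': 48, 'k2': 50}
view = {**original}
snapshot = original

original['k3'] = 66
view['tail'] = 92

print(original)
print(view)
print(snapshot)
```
{'k1': 48, 'k2': 50, 'k3': 66}
{'k1': 48, 'k2': 50, 'tail': 92}
{'k1': 48, 'k2': 50, 'k3': 66}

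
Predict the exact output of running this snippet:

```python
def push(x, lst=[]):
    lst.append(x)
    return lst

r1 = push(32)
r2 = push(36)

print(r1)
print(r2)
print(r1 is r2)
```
[32, 36]
[32, 36]
True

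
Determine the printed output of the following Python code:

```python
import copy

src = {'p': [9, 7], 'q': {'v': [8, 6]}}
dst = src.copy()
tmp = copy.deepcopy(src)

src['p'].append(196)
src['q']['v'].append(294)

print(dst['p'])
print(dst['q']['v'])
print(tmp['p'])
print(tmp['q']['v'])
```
[9, 7, 196]
[8, 6, 294]
[9, 7]
[8, 6]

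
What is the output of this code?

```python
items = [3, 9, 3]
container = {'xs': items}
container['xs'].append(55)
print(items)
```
[3, 9, 3, 55]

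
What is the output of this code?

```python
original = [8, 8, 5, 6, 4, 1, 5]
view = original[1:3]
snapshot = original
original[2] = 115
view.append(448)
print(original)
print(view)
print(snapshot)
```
[8, 8, 115, 6, 4, 1, 5]
[8, 5, 448]
[8, 8, 115, 6, 4, 1, 5]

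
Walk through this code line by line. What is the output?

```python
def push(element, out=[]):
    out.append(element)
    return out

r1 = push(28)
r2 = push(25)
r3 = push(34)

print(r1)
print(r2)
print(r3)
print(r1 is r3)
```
[28, 25, 34]
[28, 25, 34]
[28, 25, 34]
True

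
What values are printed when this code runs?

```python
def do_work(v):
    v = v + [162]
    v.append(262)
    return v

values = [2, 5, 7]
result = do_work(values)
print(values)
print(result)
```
[2, 5, 7]
[2, 5, 7, 162, 262]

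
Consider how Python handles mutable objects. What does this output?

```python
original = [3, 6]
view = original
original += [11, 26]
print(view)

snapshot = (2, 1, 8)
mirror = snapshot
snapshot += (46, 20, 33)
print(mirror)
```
[3, 6, 11, 26]
(2, 1, 8)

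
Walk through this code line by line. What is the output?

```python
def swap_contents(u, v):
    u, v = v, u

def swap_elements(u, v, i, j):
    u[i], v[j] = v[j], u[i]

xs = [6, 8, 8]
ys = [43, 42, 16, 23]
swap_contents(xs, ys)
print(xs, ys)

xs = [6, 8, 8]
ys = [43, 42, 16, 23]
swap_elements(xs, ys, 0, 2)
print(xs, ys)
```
[6, 8, 8] [43, 42, 16, 23]
[16, 8, 8] [43, 42, 6, 23]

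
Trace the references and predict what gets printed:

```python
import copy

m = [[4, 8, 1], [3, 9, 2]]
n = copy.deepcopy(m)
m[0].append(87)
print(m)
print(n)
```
[[4, 8, 1, 87], [3, 9, 2]]
[[4, 8, 1], [3, 9, 2]]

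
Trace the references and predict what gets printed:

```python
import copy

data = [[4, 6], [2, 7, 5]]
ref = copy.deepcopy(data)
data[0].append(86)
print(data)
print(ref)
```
[[4, 6, 86], [2, 7, 5]]
[[4, 6], [2, 7, 5]]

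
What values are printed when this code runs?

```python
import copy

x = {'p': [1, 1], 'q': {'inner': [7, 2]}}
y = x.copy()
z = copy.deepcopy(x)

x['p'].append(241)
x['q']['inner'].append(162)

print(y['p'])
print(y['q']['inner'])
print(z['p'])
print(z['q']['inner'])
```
[1, 1, 241]
[7, 2, 162]
[1, 1]
[7, 2]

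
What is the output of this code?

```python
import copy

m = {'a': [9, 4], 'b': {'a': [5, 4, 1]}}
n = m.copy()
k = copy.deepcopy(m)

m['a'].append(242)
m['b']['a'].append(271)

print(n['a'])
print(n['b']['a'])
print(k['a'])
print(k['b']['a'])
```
[9, 4, 242]
[5, 4, 1, 271]
[9, 4]
[5, 4, 1]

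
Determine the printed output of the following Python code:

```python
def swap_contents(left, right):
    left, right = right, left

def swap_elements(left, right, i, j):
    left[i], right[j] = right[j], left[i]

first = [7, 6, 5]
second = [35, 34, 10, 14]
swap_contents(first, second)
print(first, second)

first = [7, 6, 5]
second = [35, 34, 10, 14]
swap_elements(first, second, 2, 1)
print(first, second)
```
[7, 6, 5] [35, 34, 10, 14]
[7, 6, 34] [35, 5, 10, 14]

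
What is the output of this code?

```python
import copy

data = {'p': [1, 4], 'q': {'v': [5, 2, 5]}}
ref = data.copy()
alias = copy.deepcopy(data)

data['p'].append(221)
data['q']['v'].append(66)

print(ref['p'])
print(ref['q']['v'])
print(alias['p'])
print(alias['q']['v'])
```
[1, 4, 221]
[5, 2, 5, 66]
[1, 4]
[5, 2, 5]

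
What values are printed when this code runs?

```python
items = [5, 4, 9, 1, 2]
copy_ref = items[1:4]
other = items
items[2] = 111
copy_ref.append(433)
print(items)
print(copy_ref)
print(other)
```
[5, 4, 111, 1, 2]
[4, 9, 1, 433]
[5, 4, 111, 1, 2]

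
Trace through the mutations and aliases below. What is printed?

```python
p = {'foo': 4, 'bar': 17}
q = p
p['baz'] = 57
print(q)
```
{'foo': 4, 'bar': 17, 'baz': 57}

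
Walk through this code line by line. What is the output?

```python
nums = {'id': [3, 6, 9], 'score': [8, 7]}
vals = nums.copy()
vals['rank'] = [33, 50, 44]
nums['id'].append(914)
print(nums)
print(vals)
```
{'id': [3, 6, 9, 914], 'score': [8, 7]}
{'id': [3, 6, 9, 914], 'score': [8, 7], 'rank': [33, 50, 44]}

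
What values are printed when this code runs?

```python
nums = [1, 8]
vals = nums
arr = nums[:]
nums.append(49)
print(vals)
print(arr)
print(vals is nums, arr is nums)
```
[1, 8, 49]
[1, 8]
True False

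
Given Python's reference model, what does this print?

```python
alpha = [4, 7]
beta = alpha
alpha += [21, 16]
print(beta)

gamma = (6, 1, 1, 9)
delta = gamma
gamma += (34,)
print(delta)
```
[4, 7, 21, 16]
(6, 1, 1, 9)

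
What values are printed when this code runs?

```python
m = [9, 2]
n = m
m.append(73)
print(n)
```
[9, 2, 73]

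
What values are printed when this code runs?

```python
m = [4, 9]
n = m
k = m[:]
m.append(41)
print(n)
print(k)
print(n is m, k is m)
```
[4, 9, 41]
[4, 9]
True False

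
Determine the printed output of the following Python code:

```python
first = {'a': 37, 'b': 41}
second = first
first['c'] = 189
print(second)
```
{'a': 37, 'b': 41, 'c': 189}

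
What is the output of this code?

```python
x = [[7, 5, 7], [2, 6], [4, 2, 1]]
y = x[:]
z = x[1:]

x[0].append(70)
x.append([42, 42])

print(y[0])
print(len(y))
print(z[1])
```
[7, 5, 7, 70]
3
[4, 2, 1]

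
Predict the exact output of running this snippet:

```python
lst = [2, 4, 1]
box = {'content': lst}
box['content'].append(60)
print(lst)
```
[2, 4, 1, 60]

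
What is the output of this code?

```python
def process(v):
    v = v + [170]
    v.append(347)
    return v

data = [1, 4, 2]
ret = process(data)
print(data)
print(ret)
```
[1, 4, 2]
[1, 4, 2, 170, 347]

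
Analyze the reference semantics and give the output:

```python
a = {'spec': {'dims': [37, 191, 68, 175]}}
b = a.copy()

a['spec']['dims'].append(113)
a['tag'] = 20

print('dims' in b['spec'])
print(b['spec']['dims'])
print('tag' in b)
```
True
[37, 191, 68, 175, 113]
False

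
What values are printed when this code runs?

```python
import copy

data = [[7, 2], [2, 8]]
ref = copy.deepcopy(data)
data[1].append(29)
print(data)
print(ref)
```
[[7, 2], [2, 8, 29]]
[[7, 2], [2, 8]]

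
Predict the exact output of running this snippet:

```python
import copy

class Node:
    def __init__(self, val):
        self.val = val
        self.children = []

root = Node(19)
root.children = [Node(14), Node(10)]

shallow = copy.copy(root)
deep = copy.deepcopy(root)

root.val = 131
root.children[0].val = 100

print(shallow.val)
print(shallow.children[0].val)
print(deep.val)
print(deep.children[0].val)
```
19
100
19
14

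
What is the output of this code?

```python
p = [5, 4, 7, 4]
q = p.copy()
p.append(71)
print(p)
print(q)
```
[5, 4, 7, 4, 71]
[5, 4, 7, 4]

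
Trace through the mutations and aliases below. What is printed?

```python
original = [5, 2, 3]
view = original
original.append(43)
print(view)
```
[5, 2, 3, 43]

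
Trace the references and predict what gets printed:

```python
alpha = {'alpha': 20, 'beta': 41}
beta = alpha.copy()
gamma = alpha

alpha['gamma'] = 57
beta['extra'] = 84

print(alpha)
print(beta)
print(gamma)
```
{'alpha': 20, 'beta': 41, 'gamma': 57}
{'alpha': 20, 'beta': 41, 'extra': 84}
{'alpha': 20, 'beta': 41, 'gamma': 57}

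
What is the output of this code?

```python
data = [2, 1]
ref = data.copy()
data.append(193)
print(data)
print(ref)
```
[2, 1, 193]
[2, 1]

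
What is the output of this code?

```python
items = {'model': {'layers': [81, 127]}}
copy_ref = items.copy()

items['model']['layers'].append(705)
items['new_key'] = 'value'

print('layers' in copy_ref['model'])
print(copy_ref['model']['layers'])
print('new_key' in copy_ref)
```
True
[81, 127, 705]
False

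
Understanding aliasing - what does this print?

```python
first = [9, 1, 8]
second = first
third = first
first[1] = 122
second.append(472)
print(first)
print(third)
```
[9, 122, 8, 472]
[9, 122, 8, 472]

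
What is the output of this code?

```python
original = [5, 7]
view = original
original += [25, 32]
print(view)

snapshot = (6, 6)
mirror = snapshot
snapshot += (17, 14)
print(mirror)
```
[5, 7, 25, 32]
(6, 6)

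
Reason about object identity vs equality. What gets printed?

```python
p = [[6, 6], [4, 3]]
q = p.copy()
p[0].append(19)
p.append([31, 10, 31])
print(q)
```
[[6, 6, 19], [4, 3]]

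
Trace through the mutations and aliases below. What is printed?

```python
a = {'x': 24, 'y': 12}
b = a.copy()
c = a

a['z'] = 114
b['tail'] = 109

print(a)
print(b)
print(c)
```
{'x': 24, 'y': 12, 'z': 114}
{'x': 24, 'y': 12, 'tail': 109}
{'x': 24, 'y': 12, 'z': 114}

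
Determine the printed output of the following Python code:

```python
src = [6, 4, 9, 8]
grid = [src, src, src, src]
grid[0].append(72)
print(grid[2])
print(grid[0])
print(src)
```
[6, 4, 9, 8, 72]
[6, 4, 9, 8, 72]
[6, 4, 9, 8, 72]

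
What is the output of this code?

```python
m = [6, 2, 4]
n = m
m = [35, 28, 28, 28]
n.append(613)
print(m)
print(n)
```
[35, 28, 28, 28]
[6, 2, 4, 613]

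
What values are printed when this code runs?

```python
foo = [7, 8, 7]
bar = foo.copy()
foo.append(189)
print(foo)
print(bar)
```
[7, 8, 7, 189]
[7, 8, 7]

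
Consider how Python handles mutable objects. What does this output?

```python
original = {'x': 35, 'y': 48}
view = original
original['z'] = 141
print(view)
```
{'x': 35, 'y': 48, 'z': 141}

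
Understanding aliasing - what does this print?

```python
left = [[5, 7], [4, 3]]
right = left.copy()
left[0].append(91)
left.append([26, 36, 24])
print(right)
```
[[5, 7, 91], [4, 3]]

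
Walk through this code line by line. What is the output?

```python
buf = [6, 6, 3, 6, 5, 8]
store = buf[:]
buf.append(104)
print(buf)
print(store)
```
[6, 6, 3, 6, 5, 8, 104]
[6, 6, 3, 6, 5, 8]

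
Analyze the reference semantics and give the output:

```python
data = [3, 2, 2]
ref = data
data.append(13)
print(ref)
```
[3, 2, 2, 13]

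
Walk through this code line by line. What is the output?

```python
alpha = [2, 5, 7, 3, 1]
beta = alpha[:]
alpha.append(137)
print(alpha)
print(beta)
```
[2, 5, 7, 3, 1, 137]
[2, 5, 7, 3, 1]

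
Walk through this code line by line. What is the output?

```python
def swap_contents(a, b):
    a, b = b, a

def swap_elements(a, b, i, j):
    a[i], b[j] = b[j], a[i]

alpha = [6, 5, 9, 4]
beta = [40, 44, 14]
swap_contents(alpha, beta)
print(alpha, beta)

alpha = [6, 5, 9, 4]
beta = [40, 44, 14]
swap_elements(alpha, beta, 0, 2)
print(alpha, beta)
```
[6, 5, 9, 4] [40, 44, 14]
[14, 5, 9, 4] [40, 44, 6]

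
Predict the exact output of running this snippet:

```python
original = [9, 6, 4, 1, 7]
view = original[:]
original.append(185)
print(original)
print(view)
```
[9, 6, 4, 1, 7, 185]
[9, 6, 4, 1, 7]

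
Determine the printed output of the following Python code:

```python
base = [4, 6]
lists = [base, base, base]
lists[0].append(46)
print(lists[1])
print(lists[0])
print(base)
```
[4, 6, 46]
[4, 6, 46]
[4, 6, 46]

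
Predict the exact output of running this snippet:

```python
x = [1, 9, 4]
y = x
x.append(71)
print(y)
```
[1, 9, 4, 71]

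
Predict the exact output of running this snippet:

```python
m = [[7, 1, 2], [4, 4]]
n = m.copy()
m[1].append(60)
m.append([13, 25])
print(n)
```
[[7, 1, 2], [4, 4, 60]]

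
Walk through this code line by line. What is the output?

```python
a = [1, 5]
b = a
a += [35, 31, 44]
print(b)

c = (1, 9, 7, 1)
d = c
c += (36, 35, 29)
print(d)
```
[1, 5, 35, 31, 44]
(1, 9, 7, 1)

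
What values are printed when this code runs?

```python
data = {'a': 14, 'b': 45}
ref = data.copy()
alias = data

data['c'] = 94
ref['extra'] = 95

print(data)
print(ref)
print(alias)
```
{'a': 14, 'b': 45, 'c': 94}
{'a': 14, 'b': 45, 'extra': 95}
{'a': 14, 'b': 45, 'c': 94}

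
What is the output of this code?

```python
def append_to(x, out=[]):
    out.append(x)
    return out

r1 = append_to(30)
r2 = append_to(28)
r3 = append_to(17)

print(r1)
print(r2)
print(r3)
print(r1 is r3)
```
[30, 28, 17]
[30, 28, 17]
[30, 28, 17]
True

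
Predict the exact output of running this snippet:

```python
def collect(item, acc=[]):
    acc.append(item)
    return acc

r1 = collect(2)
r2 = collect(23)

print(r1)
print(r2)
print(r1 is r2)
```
[2, 23]
[2, 23]
True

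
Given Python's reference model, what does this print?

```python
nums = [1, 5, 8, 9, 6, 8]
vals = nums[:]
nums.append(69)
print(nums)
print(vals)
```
[1, 5, 8, 9, 6, 8, 69]
[1, 5, 8, 9, 6, 8]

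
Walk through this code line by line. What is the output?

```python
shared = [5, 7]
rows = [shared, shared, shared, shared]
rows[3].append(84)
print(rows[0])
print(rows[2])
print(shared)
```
[5, 7, 84]
[5, 7, 84]
[5, 7, 84]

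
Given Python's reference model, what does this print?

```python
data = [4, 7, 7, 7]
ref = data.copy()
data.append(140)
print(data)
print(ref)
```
[4, 7, 7, 7, 140]
[4, 7, 7, 7]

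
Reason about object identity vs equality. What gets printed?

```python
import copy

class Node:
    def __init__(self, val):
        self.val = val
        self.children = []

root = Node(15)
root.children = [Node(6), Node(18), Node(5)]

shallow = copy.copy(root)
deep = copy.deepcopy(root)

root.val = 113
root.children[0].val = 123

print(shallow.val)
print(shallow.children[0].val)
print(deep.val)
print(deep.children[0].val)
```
15
123
15
6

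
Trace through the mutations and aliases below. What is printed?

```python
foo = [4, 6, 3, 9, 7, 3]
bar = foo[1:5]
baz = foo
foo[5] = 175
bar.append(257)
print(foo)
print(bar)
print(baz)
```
[4, 6, 3, 9, 7, 175]
[6, 3, 9, 7, 257]
[4, 6, 3, 9, 7, 175]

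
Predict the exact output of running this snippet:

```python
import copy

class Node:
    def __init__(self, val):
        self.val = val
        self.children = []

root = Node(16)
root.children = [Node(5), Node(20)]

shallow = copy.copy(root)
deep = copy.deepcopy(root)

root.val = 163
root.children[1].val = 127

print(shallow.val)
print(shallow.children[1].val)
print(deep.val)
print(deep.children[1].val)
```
16
127
16
20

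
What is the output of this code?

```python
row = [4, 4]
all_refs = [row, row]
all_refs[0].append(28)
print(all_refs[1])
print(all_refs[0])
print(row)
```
[4, 4, 28]
[4, 4, 28]
[4, 4, 28]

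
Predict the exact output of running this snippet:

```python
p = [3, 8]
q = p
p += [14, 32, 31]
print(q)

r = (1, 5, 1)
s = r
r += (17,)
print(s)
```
[3, 8, 14, 32, 31]
(1, 5, 1)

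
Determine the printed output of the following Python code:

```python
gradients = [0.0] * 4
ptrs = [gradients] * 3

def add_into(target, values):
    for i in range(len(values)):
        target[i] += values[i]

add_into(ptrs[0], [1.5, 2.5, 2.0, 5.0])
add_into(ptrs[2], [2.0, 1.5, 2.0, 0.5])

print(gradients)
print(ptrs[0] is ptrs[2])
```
[3.5, 4.0, 4.0, 5.5]
True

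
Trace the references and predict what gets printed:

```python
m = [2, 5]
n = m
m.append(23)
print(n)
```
[2, 5, 23]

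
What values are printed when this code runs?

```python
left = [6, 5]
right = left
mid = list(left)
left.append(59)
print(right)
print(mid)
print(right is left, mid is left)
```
[6, 5, 59]
[6, 5]
True False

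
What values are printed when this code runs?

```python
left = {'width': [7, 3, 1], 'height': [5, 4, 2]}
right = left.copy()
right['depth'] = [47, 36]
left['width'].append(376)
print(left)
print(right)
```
{'width': [7, 3, 1, 376], 'height': [5, 4, 2]}
{'width': [7, 3, 1, 376], 'height': [5, 4, 2], 'depth': [47, 36]}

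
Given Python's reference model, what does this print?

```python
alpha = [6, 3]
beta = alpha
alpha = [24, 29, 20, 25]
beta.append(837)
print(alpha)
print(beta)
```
[24, 29, 20, 25]
[6, 3, 837]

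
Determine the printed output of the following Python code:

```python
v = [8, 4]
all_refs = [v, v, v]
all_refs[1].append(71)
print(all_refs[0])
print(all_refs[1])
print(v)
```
[8, 4, 71]
[8, 4, 71]
[8, 4, 71]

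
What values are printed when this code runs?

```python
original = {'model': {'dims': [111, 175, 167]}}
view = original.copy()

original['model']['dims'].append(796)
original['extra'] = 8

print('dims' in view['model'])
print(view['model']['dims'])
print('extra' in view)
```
True
[111, 175, 167, 796]
False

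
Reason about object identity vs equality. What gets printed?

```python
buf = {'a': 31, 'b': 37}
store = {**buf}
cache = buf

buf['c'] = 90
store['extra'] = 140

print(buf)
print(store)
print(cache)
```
{'a': 31, 'b': 37, 'c': 90}
{'a': 31, 'b': 37, 'extra': 140}
{'a': 31, 'b': 37, 'c': 90}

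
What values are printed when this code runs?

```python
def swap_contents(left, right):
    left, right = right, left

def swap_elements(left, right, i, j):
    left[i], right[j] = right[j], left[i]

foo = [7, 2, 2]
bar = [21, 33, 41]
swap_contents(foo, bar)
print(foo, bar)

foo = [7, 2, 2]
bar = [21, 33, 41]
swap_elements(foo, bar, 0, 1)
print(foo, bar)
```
[7, 2, 2] [21, 33, 41]
[33, 2, 2] [21, 7, 41]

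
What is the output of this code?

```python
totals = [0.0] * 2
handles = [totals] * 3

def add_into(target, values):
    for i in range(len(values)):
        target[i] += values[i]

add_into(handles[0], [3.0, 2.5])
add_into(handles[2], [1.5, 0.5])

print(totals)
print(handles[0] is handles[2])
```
[4.5, 3.0]
True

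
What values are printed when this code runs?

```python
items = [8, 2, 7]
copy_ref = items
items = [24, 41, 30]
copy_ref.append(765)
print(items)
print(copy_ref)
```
[24, 41, 30]
[8, 2, 7, 765]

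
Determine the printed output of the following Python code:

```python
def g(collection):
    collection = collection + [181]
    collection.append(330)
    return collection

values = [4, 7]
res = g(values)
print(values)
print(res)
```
[4, 7]
[4, 7, 181, 330]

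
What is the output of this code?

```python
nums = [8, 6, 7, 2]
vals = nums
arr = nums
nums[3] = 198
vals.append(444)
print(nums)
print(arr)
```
[8, 6, 7, 198, 444]
[8, 6, 7, 198, 444]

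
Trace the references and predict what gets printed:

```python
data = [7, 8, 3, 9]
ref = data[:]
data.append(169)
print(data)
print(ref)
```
[7, 8, 3, 9, 169]
[7, 8, 3, 9]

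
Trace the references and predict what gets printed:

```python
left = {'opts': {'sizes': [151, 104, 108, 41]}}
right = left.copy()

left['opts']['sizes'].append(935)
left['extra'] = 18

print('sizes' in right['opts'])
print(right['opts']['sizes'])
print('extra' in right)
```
True
[151, 104, 108, 41, 935]
False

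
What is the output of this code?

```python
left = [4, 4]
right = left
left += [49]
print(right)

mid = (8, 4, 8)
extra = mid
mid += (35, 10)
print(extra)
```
[4, 4, 49]
(8, 4, 8)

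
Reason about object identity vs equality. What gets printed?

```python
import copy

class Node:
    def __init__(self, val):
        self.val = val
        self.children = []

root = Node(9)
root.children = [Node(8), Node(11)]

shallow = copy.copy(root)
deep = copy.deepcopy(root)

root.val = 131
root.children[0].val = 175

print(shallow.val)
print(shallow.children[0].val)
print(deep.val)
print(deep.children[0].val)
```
9
175
9
8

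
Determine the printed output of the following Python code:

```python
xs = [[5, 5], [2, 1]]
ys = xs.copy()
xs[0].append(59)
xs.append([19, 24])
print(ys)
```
[[5, 5, 59], [2, 1]]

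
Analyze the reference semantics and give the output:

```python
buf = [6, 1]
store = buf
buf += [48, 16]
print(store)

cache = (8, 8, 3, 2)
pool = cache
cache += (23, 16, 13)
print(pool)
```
[6, 1, 48, 16]
(8, 8, 3, 2)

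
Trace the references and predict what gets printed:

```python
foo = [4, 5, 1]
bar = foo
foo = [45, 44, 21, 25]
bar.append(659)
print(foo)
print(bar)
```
[45, 44, 21, 25]
[4, 5, 1, 659]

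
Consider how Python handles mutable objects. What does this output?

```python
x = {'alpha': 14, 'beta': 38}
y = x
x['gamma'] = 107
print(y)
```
{'alpha': 14, 'beta': 38, 'gamma': 107}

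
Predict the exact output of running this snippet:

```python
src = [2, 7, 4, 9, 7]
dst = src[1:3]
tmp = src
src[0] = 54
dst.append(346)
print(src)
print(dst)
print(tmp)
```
[54, 7, 4, 9, 7]
[7, 4, 346]
[54, 7, 4, 9, 7]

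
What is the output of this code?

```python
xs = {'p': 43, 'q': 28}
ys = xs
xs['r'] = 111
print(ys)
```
{'p': 43, 'q': 28, 'r': 111}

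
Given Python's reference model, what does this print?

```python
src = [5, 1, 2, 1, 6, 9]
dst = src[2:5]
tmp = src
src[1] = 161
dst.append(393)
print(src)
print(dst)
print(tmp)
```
[5, 161, 2, 1, 6, 9]
[2, 1, 6, 393]
[5, 161, 2, 1, 6, 9]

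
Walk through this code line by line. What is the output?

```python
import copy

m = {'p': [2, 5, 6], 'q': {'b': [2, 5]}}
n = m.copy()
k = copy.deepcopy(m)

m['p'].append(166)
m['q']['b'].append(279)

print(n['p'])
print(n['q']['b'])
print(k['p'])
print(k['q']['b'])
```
[2, 5, 6, 166]
[2, 5, 279]
[2, 5, 6]
[2, 5]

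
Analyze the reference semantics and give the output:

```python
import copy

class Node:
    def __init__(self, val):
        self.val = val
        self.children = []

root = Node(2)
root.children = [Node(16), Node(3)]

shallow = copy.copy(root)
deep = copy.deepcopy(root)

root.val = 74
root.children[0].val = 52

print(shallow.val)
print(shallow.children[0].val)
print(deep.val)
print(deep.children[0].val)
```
2
52
2
16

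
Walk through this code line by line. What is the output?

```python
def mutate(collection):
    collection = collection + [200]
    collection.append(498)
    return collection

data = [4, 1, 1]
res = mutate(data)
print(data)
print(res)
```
[4, 1, 1]
[4, 1, 1, 200, 498]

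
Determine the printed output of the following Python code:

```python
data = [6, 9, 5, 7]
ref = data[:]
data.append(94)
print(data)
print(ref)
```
[6, 9, 5, 7, 94]
[6, 9, 5, 7]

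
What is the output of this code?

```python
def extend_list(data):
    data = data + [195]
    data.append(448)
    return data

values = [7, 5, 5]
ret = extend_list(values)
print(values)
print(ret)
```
[7, 5, 5]
[7, 5, 5, 195, 448]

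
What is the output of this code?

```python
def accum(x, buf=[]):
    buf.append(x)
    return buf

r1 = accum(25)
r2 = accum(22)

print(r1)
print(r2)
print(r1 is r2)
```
[25, 22]
[25, 22]
True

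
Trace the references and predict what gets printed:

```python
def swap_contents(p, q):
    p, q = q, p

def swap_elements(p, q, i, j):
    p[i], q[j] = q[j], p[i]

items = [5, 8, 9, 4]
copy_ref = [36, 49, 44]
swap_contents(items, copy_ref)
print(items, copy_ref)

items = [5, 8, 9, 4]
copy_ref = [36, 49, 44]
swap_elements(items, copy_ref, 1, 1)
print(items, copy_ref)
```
[5, 8, 9, 4] [36, 49, 44]
[5, 49, 9, 4] [36, 8, 44]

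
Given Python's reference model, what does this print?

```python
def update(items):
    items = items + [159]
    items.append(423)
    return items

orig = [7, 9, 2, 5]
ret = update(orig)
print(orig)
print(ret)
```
[7, 9, 2, 5]
[7, 9, 2, 5, 159, 423]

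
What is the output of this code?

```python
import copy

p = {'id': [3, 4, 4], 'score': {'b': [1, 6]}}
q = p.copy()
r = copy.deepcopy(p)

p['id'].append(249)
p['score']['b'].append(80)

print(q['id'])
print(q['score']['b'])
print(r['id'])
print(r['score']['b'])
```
[3, 4, 4, 249]
[1, 6, 80]
[3, 4, 4]
[1, 6]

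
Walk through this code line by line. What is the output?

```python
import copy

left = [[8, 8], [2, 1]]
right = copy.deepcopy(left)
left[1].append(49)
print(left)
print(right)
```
[[8, 8], [2, 1, 49]]
[[8, 8], [2, 1]]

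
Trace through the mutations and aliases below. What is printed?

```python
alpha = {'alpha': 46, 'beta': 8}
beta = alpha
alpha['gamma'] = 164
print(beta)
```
{'alpha': 46, 'beta': 8, 'gamma': 164}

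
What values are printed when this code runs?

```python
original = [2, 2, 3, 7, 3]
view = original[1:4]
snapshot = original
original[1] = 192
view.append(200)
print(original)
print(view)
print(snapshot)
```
[2, 192, 3, 7, 3]
[2, 3, 7, 200]
[2, 192, 3, 7, 3]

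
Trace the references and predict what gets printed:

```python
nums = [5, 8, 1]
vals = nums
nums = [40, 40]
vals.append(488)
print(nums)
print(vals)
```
[40, 40]
[5, 8, 1, 488]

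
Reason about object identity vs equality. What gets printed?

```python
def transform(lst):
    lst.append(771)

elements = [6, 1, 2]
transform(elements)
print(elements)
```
[6, 1, 2, 771]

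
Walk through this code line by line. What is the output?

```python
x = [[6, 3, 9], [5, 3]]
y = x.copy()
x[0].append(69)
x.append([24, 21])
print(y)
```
[[6, 3, 9, 69], [5, 3]]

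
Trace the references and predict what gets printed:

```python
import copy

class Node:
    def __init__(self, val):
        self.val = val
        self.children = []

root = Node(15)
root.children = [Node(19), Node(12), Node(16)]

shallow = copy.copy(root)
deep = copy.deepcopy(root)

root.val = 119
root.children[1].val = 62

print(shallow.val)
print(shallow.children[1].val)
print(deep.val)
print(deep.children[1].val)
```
15
62
15
12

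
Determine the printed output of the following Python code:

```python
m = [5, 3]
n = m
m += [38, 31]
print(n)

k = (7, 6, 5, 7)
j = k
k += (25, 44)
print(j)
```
[5, 3, 38, 31]
(7, 6, 5, 7)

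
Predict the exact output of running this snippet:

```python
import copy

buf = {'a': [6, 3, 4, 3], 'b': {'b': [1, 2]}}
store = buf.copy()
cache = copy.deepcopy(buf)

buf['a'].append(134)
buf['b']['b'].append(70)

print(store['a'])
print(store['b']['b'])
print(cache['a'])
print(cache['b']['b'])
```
[6, 3, 4, 3, 134]
[1, 2, 70]
[6, 3, 4, 3]
[1, 2]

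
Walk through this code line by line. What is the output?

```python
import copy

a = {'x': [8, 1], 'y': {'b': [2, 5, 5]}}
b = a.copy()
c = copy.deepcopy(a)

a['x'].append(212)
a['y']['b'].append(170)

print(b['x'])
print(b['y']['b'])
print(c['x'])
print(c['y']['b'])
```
[8, 1, 212]
[2, 5, 5, 170]
[8, 1]
[2, 5, 5]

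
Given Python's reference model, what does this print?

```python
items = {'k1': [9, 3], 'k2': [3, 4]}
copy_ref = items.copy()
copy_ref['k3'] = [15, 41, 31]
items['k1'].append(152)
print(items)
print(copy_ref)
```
{'k1': [9, 3, 152], 'k2': [3, 4]}
{'k1': [9, 3, 152], 'k2': [3, 4], 'k3': [15, 41, 31]}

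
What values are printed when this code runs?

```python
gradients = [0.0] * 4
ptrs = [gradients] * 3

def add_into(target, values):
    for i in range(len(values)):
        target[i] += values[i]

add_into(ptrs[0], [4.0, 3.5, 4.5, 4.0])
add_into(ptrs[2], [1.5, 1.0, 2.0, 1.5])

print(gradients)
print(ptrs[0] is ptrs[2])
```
[5.5, 4.5, 6.5, 5.5]
True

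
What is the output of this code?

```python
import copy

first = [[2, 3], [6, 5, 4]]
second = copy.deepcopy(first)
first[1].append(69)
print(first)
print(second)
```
[[2, 3], [6, 5, 4, 69]]
[[2, 3], [6, 5, 4]]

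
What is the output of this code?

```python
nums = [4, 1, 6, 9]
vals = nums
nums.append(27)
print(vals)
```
[4, 1, 6, 9, 27]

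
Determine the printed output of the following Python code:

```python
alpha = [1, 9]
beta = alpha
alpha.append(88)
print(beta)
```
[1, 9, 88]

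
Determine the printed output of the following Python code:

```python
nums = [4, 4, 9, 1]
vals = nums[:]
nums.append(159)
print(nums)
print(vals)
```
[4, 4, 9, 1, 159]
[4, 4, 9, 1]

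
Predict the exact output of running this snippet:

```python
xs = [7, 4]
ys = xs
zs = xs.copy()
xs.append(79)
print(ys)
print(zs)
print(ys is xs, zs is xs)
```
[7, 4, 79]
[7, 4]
True False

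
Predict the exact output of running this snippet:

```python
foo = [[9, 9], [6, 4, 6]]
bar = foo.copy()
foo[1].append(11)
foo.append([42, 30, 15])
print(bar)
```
[[9, 9], [6, 4, 6, 11]]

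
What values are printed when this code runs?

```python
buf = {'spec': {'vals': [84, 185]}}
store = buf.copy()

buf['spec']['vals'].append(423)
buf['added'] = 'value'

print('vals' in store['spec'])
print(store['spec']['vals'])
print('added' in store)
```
True
[84, 185, 423]
False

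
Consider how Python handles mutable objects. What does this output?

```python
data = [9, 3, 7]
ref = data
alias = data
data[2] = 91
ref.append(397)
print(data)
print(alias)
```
[9, 3, 91, 397]
[9, 3, 91, 397]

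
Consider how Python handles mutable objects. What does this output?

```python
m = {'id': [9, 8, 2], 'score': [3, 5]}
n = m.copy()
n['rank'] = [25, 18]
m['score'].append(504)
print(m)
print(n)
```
{'id': [9, 8, 2], 'score': [3, 5, 504]}
{'id': [9, 8, 2], 'score': [3, 5, 504], 'rank': [25, 18]}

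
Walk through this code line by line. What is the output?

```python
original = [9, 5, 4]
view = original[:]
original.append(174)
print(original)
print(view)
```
[9, 5, 4, 174]
[9, 5, 4]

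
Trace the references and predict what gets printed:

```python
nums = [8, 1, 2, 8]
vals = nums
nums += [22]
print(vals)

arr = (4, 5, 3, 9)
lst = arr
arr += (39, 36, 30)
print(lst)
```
[8, 1, 2, 8, 22]
(4, 5, 3, 9)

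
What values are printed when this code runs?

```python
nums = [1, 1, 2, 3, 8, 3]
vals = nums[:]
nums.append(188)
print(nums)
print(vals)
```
[1, 1, 2, 3, 8, 3, 188]
[1, 1, 2, 3, 8, 3]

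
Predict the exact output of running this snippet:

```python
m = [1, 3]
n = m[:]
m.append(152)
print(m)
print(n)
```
[1, 3, 152]
[1, 3]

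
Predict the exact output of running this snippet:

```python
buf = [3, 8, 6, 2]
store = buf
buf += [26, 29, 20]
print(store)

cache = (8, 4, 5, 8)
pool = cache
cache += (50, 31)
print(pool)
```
[3, 8, 6, 2, 26, 29, 20]
(8, 4, 5, 8)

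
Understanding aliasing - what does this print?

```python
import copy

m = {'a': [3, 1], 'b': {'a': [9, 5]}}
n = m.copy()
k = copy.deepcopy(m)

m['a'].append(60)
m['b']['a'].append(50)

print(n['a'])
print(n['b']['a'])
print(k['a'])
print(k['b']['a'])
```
[3, 1, 60]
[9, 5, 50]
[3, 1]
[9, 5]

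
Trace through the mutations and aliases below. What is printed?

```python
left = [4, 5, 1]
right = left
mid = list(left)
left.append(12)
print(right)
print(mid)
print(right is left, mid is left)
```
[4, 5, 1, 12]
[4, 5, 1]
True False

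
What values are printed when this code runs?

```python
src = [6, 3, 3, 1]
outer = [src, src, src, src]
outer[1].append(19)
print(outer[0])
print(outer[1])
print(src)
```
[6, 3, 3, 1, 19]
[6, 3, 3, 1, 19]
[6, 3, 3, 1, 19]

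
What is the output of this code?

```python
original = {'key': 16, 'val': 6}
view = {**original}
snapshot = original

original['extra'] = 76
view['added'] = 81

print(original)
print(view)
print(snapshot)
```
{'key': 16, 'val': 6, 'extra': 76}
{'key': 16, 'val': 6, 'added': 81}
{'key': 16, 'val': 6, 'extra': 76}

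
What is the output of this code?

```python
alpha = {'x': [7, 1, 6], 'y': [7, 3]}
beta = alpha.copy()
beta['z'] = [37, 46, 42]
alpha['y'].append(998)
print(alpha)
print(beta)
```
{'x': [7, 1, 6], 'y': [7, 3, 998]}
{'x': [7, 1, 6], 'y': [7, 3, 998], 'z': [37, 46, 42]}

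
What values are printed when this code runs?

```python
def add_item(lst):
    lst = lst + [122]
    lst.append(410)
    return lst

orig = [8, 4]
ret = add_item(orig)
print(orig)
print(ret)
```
[8, 4]
[8, 4, 122, 410]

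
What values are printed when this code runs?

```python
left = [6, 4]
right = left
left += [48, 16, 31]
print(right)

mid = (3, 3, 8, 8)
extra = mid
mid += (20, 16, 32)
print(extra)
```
[6, 4, 48, 16, 31]
(3, 3, 8, 8)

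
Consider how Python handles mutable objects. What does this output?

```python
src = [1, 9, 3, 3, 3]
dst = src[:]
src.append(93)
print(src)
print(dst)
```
[1, 9, 3, 3, 3, 93]
[1, 9, 3, 3, 3]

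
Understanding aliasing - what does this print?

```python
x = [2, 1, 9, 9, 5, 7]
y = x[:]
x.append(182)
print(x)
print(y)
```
[2, 1, 9, 9, 5, 7, 182]
[2, 1, 9, 9, 5, 7]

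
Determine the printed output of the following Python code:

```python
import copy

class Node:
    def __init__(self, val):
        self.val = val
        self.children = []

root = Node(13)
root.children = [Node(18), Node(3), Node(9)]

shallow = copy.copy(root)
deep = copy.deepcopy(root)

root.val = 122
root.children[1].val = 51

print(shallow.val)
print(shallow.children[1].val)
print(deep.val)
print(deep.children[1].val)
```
13
51
13
3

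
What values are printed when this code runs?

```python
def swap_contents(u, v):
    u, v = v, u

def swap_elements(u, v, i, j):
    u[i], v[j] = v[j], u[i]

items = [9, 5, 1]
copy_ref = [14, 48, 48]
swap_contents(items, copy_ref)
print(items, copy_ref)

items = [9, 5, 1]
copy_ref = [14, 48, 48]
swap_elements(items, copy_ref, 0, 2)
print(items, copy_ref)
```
[9, 5, 1] [14, 48, 48]
[48, 5, 1] [14, 48, 9]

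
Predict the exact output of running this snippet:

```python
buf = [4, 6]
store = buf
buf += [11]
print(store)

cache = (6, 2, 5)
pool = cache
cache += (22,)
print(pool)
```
[4, 6, 11]
(6, 2, 5)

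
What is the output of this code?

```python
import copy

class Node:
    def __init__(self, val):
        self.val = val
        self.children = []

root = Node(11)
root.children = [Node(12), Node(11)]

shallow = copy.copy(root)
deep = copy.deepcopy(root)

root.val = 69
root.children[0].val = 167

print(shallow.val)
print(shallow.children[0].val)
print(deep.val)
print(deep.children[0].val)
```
11
167
11
12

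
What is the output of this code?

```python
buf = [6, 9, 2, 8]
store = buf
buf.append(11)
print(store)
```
[6, 9, 2, 8, 11]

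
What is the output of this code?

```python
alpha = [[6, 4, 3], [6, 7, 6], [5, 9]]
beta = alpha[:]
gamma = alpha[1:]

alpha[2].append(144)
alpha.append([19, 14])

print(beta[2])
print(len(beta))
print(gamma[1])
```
[5, 9, 144]
3
[5, 9, 144]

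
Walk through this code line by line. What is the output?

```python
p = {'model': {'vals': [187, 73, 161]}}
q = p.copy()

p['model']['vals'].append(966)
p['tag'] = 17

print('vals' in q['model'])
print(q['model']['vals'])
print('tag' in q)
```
True
[187, 73, 161, 966]
False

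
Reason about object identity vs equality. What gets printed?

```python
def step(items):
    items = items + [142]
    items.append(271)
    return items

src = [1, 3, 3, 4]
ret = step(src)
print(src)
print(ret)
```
[1, 3, 3, 4]
[1, 3, 3, 4, 142, 271]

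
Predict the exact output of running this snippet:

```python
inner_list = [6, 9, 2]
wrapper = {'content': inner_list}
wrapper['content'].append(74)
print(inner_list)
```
[6, 9, 2, 74]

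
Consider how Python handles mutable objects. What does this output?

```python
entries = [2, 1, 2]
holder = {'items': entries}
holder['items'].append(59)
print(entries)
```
[2, 1, 2, 59]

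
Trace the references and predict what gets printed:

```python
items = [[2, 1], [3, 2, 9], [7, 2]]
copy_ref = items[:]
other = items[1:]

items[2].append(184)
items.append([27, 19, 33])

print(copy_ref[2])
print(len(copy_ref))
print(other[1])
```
[7, 2, 184]
3
[7, 2, 184]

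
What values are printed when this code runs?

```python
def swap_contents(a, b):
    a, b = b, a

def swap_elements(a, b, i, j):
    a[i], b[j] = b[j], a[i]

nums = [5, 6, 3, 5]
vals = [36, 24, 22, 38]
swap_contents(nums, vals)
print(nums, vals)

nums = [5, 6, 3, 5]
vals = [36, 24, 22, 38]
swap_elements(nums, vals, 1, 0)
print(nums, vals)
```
[5, 6, 3, 5] [36, 24, 22, 38]
[5, 36, 3, 5] [6, 24, 22, 38]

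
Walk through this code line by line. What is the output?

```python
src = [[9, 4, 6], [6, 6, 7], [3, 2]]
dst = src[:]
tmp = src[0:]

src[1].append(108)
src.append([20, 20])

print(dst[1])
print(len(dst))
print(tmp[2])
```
[6, 6, 7, 108]
3
[3, 2]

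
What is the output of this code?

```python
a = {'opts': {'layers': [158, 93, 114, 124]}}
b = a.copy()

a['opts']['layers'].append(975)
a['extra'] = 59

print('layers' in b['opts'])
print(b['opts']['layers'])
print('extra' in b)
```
True
[158, 93, 114, 124, 975]
False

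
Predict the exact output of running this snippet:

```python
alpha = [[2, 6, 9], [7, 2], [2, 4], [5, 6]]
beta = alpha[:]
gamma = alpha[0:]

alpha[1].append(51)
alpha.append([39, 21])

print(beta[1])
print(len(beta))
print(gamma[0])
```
[7, 2, 51]
4
[2, 6, 9]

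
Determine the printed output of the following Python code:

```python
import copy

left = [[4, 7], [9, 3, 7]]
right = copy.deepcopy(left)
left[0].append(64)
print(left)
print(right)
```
[[4, 7, 64], [9, 3, 7]]
[[4, 7], [9, 3, 7]]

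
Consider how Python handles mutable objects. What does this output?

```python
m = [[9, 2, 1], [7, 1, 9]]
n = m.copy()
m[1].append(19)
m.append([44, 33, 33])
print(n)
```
[[9, 2, 1], [7, 1, 9, 19]]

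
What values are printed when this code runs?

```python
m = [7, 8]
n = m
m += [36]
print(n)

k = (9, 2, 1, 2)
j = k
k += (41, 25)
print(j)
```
[7, 8, 36]
(9, 2, 1, 2)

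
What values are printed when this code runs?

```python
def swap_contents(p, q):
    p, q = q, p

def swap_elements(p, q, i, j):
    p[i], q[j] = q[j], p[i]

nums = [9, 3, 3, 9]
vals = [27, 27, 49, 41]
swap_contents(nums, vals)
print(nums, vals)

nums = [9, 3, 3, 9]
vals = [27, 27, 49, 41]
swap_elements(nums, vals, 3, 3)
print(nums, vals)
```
[9, 3, 3, 9] [27, 27, 49, 41]
[9, 3, 3, 41] [27, 27, 49, 9]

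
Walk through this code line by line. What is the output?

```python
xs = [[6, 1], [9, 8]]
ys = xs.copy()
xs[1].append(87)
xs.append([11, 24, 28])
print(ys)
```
[[6, 1], [9, 8, 87]]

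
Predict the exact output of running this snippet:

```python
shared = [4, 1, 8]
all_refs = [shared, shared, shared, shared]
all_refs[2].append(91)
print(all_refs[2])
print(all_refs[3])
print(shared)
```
[4, 1, 8, 91]
[4, 1, 8, 91]
[4, 1, 8, 91]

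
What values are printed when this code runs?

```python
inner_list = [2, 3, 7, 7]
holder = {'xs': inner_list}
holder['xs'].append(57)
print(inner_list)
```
[2, 3, 7, 7, 57]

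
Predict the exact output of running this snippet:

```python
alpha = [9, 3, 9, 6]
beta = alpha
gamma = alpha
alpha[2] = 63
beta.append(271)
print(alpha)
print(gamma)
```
[9, 3, 63, 6, 271]
[9, 3, 63, 6, 271]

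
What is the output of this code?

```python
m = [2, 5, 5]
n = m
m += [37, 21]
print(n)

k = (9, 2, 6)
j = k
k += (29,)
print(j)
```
[2, 5, 5, 37, 21]
(9, 2, 6)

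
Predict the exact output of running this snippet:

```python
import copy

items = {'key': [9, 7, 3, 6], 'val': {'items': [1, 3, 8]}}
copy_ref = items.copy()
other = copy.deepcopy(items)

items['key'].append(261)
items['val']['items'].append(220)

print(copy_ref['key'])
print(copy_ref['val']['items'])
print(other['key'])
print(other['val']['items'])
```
[9, 7, 3, 6, 261]
[1, 3, 8, 220]
[9, 7, 3, 6]
[1, 3, 8]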